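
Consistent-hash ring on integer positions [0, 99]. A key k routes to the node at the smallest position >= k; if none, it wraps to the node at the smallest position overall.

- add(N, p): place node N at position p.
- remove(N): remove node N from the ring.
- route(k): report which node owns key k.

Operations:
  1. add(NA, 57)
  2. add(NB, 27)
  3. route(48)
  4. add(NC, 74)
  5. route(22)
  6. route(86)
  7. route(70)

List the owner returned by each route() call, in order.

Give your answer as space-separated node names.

Answer: NA NB NB NC

Derivation:
Op 1: add NA@57 -> ring=[57:NA]
Op 2: add NB@27 -> ring=[27:NB,57:NA]
Op 3: route key 48: smallest pos >= 48 is 57 -> NA
Op 4: add NC@74 -> ring=[27:NB,57:NA,74:NC]
Op 5: route key 22: smallest pos >= 22 is 27 -> NB
Op 6: route key 86: none >= 86, wrap to smallest pos 27 -> NB
Op 7: route key 70: smallest pos >= 70 is 74 -> NC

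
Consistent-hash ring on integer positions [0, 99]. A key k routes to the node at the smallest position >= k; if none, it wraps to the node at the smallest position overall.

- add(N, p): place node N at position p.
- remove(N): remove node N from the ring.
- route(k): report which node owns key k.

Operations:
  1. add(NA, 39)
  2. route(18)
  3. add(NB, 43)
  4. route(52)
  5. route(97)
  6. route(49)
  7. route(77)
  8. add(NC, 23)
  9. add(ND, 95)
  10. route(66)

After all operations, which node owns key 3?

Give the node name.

Op 1: add NA@39 -> ring=[39:NA]
Op 2: route key 18: smallest pos >= 18 is 39 -> NA
Op 3: add NB@43 -> ring=[39:NA,43:NB]
Op 4: route key 52: none >= 52, wrap to smallest pos 39 -> NA
Op 5: route key 97: none >= 97, wrap to smallest pos 39 -> NA
Op 6: route key 49: none >= 49, wrap to smallest pos 39 -> NA
Op 7: route key 77: none >= 77, wrap to smallest pos 39 -> NA
Op 8: add NC@23 -> ring=[23:NC,39:NA,43:NB]
Op 9: add ND@95 -> ring=[23:NC,39:NA,43:NB,95:ND]
Op 10: route key 66: smallest pos >= 66 is 95 -> ND
Final route key 3: smallest pos >= 3 is 23 -> NC

Answer: NC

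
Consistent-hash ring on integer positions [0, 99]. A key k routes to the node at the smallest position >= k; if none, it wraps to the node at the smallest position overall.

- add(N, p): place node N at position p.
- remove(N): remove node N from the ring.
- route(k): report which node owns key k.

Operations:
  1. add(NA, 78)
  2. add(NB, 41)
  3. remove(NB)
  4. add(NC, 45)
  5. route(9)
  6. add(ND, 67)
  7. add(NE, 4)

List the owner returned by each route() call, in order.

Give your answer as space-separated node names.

Answer: NC

Derivation:
Op 1: add NA@78 -> ring=[78:NA]
Op 2: add NB@41 -> ring=[41:NB,78:NA]
Op 3: remove NB -> ring=[78:NA]
Op 4: add NC@45 -> ring=[45:NC,78:NA]
Op 5: route key 9: smallest pos >= 9 is 45 -> NC
Op 6: add ND@67 -> ring=[45:NC,67:ND,78:NA]
Op 7: add NE@4 -> ring=[4:NE,45:NC,67:ND,78:NA]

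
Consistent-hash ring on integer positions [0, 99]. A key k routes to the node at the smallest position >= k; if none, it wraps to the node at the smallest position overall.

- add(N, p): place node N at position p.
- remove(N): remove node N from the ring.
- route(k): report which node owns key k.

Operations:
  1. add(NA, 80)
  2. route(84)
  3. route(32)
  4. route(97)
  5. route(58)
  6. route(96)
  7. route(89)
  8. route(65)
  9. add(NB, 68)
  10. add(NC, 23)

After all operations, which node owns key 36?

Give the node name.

Answer: NB

Derivation:
Op 1: add NA@80 -> ring=[80:NA]
Op 2: route key 84: none >= 84, wrap to smallest pos 80 -> NA
Op 3: route key 32: smallest pos >= 32 is 80 -> NA
Op 4: route key 97: none >= 97, wrap to smallest pos 80 -> NA
Op 5: route key 58: smallest pos >= 58 is 80 -> NA
Op 6: route key 96: none >= 96, wrap to smallest pos 80 -> NA
Op 7: route key 89: none >= 89, wrap to smallest pos 80 -> NA
Op 8: route key 65: smallest pos >= 65 is 80 -> NA
Op 9: add NB@68 -> ring=[68:NB,80:NA]
Op 10: add NC@23 -> ring=[23:NC,68:NB,80:NA]
Final route key 36: smallest pos >= 36 is 68 -> NB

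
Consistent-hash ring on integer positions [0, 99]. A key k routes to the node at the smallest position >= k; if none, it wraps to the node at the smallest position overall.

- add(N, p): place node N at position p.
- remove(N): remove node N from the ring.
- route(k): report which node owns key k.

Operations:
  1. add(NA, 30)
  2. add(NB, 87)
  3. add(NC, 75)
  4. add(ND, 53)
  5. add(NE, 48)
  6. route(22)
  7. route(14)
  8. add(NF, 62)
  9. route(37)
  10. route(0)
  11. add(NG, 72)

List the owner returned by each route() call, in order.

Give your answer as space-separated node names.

Answer: NA NA NE NA

Derivation:
Op 1: add NA@30 -> ring=[30:NA]
Op 2: add NB@87 -> ring=[30:NA,87:NB]
Op 3: add NC@75 -> ring=[30:NA,75:NC,87:NB]
Op 4: add ND@53 -> ring=[30:NA,53:ND,75:NC,87:NB]
Op 5: add NE@48 -> ring=[30:NA,48:NE,53:ND,75:NC,87:NB]
Op 6: route key 22: smallest pos >= 22 is 30 -> NA
Op 7: route key 14: smallest pos >= 14 is 30 -> NA
Op 8: add NF@62 -> ring=[30:NA,48:NE,53:ND,62:NF,75:NC,87:NB]
Op 9: route key 37: smallest pos >= 37 is 48 -> NE
Op 10: route key 0: smallest pos >= 0 is 30 -> NA
Op 11: add NG@72 -> ring=[30:NA,48:NE,53:ND,62:NF,72:NG,75:NC,87:NB]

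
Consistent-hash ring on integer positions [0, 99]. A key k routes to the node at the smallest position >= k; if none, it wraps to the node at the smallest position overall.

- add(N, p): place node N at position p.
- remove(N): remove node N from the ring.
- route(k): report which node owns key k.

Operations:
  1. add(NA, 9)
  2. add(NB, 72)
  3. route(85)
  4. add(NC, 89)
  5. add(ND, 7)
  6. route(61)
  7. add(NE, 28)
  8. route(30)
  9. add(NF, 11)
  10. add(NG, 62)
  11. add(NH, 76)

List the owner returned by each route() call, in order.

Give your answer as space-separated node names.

Op 1: add NA@9 -> ring=[9:NA]
Op 2: add NB@72 -> ring=[9:NA,72:NB]
Op 3: route key 85: none >= 85, wrap to smallest pos 9 -> NA
Op 4: add NC@89 -> ring=[9:NA,72:NB,89:NC]
Op 5: add ND@7 -> ring=[7:ND,9:NA,72:NB,89:NC]
Op 6: route key 61: smallest pos >= 61 is 72 -> NB
Op 7: add NE@28 -> ring=[7:ND,9:NA,28:NE,72:NB,89:NC]
Op 8: route key 30: smallest pos >= 30 is 72 -> NB
Op 9: add NF@11 -> ring=[7:ND,9:NA,11:NF,28:NE,72:NB,89:NC]
Op 10: add NG@62 -> ring=[7:ND,9:NA,11:NF,28:NE,62:NG,72:NB,89:NC]
Op 11: add NH@76 -> ring=[7:ND,9:NA,11:NF,28:NE,62:NG,72:NB,76:NH,89:NC]

Answer: NA NB NB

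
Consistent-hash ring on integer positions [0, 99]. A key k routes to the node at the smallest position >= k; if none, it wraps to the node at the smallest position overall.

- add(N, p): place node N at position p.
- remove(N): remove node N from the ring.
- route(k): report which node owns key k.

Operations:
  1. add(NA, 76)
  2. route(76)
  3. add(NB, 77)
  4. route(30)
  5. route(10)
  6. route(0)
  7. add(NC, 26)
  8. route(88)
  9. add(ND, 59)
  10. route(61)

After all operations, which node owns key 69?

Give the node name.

Op 1: add NA@76 -> ring=[76:NA]
Op 2: route key 76: smallest pos >= 76 is 76 -> NA
Op 3: add NB@77 -> ring=[76:NA,77:NB]
Op 4: route key 30: smallest pos >= 30 is 76 -> NA
Op 5: route key 10: smallest pos >= 10 is 76 -> NA
Op 6: route key 0: smallest pos >= 0 is 76 -> NA
Op 7: add NC@26 -> ring=[26:NC,76:NA,77:NB]
Op 8: route key 88: none >= 88, wrap to smallest pos 26 -> NC
Op 9: add ND@59 -> ring=[26:NC,59:ND,76:NA,77:NB]
Op 10: route key 61: smallest pos >= 61 is 76 -> NA
Final route key 69: smallest pos >= 69 is 76 -> NA

Answer: NA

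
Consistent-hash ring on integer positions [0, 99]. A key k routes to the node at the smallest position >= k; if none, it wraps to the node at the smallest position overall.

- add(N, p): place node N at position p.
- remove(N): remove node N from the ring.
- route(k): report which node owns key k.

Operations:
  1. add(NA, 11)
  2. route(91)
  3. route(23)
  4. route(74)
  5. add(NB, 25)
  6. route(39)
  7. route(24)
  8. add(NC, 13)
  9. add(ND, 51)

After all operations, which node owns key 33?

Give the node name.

Answer: ND

Derivation:
Op 1: add NA@11 -> ring=[11:NA]
Op 2: route key 91: none >= 91, wrap to smallest pos 11 -> NA
Op 3: route key 23: none >= 23, wrap to smallest pos 11 -> NA
Op 4: route key 74: none >= 74, wrap to smallest pos 11 -> NA
Op 5: add NB@25 -> ring=[11:NA,25:NB]
Op 6: route key 39: none >= 39, wrap to smallest pos 11 -> NA
Op 7: route key 24: smallest pos >= 24 is 25 -> NB
Op 8: add NC@13 -> ring=[11:NA,13:NC,25:NB]
Op 9: add ND@51 -> ring=[11:NA,13:NC,25:NB,51:ND]
Final route key 33: smallest pos >= 33 is 51 -> ND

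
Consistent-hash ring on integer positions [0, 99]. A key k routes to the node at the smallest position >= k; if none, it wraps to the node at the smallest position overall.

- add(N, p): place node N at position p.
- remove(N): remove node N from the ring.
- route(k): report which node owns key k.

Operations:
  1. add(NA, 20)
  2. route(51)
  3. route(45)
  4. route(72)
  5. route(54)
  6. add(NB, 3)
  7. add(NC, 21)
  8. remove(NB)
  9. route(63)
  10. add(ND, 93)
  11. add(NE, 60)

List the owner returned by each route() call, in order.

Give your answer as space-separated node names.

Op 1: add NA@20 -> ring=[20:NA]
Op 2: route key 51: none >= 51, wrap to smallest pos 20 -> NA
Op 3: route key 45: none >= 45, wrap to smallest pos 20 -> NA
Op 4: route key 72: none >= 72, wrap to smallest pos 20 -> NA
Op 5: route key 54: none >= 54, wrap to smallest pos 20 -> NA
Op 6: add NB@3 -> ring=[3:NB,20:NA]
Op 7: add NC@21 -> ring=[3:NB,20:NA,21:NC]
Op 8: remove NB -> ring=[20:NA,21:NC]
Op 9: route key 63: none >= 63, wrap to smallest pos 20 -> NA
Op 10: add ND@93 -> ring=[20:NA,21:NC,93:ND]
Op 11: add NE@60 -> ring=[20:NA,21:NC,60:NE,93:ND]

Answer: NA NA NA NA NA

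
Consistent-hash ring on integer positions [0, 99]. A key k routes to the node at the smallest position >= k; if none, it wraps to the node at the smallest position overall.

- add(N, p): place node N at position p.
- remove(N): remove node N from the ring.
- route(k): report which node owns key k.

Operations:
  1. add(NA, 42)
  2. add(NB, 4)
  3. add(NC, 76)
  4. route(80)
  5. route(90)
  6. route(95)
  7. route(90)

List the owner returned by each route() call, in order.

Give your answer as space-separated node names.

Answer: NB NB NB NB

Derivation:
Op 1: add NA@42 -> ring=[42:NA]
Op 2: add NB@4 -> ring=[4:NB,42:NA]
Op 3: add NC@76 -> ring=[4:NB,42:NA,76:NC]
Op 4: route key 80: none >= 80, wrap to smallest pos 4 -> NB
Op 5: route key 90: none >= 90, wrap to smallest pos 4 -> NB
Op 6: route key 95: none >= 95, wrap to smallest pos 4 -> NB
Op 7: route key 90: none >= 90, wrap to smallest pos 4 -> NB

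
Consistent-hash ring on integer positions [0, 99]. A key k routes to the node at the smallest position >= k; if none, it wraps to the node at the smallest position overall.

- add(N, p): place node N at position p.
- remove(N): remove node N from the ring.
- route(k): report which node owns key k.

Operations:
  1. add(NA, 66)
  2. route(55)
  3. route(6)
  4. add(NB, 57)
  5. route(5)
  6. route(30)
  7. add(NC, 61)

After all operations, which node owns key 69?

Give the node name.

Op 1: add NA@66 -> ring=[66:NA]
Op 2: route key 55: smallest pos >= 55 is 66 -> NA
Op 3: route key 6: smallest pos >= 6 is 66 -> NA
Op 4: add NB@57 -> ring=[57:NB,66:NA]
Op 5: route key 5: smallest pos >= 5 is 57 -> NB
Op 6: route key 30: smallest pos >= 30 is 57 -> NB
Op 7: add NC@61 -> ring=[57:NB,61:NC,66:NA]
Final route key 69: none >= 69, wrap to smallest pos 57 -> NB

Answer: NB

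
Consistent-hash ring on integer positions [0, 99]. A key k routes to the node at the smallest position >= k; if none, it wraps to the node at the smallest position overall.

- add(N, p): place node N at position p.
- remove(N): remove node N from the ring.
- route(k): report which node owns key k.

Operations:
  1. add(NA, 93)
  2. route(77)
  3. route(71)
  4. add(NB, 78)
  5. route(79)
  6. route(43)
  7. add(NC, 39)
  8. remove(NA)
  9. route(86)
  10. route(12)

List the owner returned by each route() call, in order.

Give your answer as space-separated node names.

Op 1: add NA@93 -> ring=[93:NA]
Op 2: route key 77: smallest pos >= 77 is 93 -> NA
Op 3: route key 71: smallest pos >= 71 is 93 -> NA
Op 4: add NB@78 -> ring=[78:NB,93:NA]
Op 5: route key 79: smallest pos >= 79 is 93 -> NA
Op 6: route key 43: smallest pos >= 43 is 78 -> NB
Op 7: add NC@39 -> ring=[39:NC,78:NB,93:NA]
Op 8: remove NA -> ring=[39:NC,78:NB]
Op 9: route key 86: none >= 86, wrap to smallest pos 39 -> NC
Op 10: route key 12: smallest pos >= 12 is 39 -> NC

Answer: NA NA NA NB NC NC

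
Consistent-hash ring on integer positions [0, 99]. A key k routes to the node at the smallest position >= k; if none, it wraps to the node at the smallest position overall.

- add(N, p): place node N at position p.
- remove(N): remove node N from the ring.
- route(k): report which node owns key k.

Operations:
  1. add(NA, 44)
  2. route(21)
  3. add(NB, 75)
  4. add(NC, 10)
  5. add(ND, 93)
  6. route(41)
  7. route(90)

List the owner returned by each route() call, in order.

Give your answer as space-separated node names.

Answer: NA NA ND

Derivation:
Op 1: add NA@44 -> ring=[44:NA]
Op 2: route key 21: smallest pos >= 21 is 44 -> NA
Op 3: add NB@75 -> ring=[44:NA,75:NB]
Op 4: add NC@10 -> ring=[10:NC,44:NA,75:NB]
Op 5: add ND@93 -> ring=[10:NC,44:NA,75:NB,93:ND]
Op 6: route key 41: smallest pos >= 41 is 44 -> NA
Op 7: route key 90: smallest pos >= 90 is 93 -> ND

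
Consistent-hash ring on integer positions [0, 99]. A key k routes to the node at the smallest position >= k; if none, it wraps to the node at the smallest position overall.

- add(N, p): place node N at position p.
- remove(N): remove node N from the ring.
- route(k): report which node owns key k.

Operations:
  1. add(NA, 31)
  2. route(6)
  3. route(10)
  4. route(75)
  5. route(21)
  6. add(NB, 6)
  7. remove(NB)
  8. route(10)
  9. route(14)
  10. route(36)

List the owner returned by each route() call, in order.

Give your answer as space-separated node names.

Answer: NA NA NA NA NA NA NA

Derivation:
Op 1: add NA@31 -> ring=[31:NA]
Op 2: route key 6: smallest pos >= 6 is 31 -> NA
Op 3: route key 10: smallest pos >= 10 is 31 -> NA
Op 4: route key 75: none >= 75, wrap to smallest pos 31 -> NA
Op 5: route key 21: smallest pos >= 21 is 31 -> NA
Op 6: add NB@6 -> ring=[6:NB,31:NA]
Op 7: remove NB -> ring=[31:NA]
Op 8: route key 10: smallest pos >= 10 is 31 -> NA
Op 9: route key 14: smallest pos >= 14 is 31 -> NA
Op 10: route key 36: none >= 36, wrap to smallest pos 31 -> NA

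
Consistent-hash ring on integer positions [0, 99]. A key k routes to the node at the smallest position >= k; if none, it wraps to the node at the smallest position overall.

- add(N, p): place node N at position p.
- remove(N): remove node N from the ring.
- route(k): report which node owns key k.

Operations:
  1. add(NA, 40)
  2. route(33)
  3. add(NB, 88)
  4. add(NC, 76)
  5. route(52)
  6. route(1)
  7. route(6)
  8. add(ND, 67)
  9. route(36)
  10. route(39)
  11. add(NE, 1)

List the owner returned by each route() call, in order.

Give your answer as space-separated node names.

Answer: NA NC NA NA NA NA

Derivation:
Op 1: add NA@40 -> ring=[40:NA]
Op 2: route key 33: smallest pos >= 33 is 40 -> NA
Op 3: add NB@88 -> ring=[40:NA,88:NB]
Op 4: add NC@76 -> ring=[40:NA,76:NC,88:NB]
Op 5: route key 52: smallest pos >= 52 is 76 -> NC
Op 6: route key 1: smallest pos >= 1 is 40 -> NA
Op 7: route key 6: smallest pos >= 6 is 40 -> NA
Op 8: add ND@67 -> ring=[40:NA,67:ND,76:NC,88:NB]
Op 9: route key 36: smallest pos >= 36 is 40 -> NA
Op 10: route key 39: smallest pos >= 39 is 40 -> NA
Op 11: add NE@1 -> ring=[1:NE,40:NA,67:ND,76:NC,88:NB]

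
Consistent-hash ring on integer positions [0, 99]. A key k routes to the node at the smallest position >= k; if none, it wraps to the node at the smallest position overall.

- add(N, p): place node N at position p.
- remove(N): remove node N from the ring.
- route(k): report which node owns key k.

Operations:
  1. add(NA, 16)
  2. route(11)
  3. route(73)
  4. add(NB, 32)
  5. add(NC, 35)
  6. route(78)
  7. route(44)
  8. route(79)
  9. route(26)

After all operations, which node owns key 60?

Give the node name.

Answer: NA

Derivation:
Op 1: add NA@16 -> ring=[16:NA]
Op 2: route key 11: smallest pos >= 11 is 16 -> NA
Op 3: route key 73: none >= 73, wrap to smallest pos 16 -> NA
Op 4: add NB@32 -> ring=[16:NA,32:NB]
Op 5: add NC@35 -> ring=[16:NA,32:NB,35:NC]
Op 6: route key 78: none >= 78, wrap to smallest pos 16 -> NA
Op 7: route key 44: none >= 44, wrap to smallest pos 16 -> NA
Op 8: route key 79: none >= 79, wrap to smallest pos 16 -> NA
Op 9: route key 26: smallest pos >= 26 is 32 -> NB
Final route key 60: none >= 60, wrap to smallest pos 16 -> NA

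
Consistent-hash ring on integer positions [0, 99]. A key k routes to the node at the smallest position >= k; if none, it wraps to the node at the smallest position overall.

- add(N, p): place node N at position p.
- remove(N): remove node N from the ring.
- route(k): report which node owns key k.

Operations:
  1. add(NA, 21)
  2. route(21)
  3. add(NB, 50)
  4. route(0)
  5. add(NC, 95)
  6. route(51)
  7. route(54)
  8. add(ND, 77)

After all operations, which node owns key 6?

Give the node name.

Answer: NA

Derivation:
Op 1: add NA@21 -> ring=[21:NA]
Op 2: route key 21: smallest pos >= 21 is 21 -> NA
Op 3: add NB@50 -> ring=[21:NA,50:NB]
Op 4: route key 0: smallest pos >= 0 is 21 -> NA
Op 5: add NC@95 -> ring=[21:NA,50:NB,95:NC]
Op 6: route key 51: smallest pos >= 51 is 95 -> NC
Op 7: route key 54: smallest pos >= 54 is 95 -> NC
Op 8: add ND@77 -> ring=[21:NA,50:NB,77:ND,95:NC]
Final route key 6: smallest pos >= 6 is 21 -> NA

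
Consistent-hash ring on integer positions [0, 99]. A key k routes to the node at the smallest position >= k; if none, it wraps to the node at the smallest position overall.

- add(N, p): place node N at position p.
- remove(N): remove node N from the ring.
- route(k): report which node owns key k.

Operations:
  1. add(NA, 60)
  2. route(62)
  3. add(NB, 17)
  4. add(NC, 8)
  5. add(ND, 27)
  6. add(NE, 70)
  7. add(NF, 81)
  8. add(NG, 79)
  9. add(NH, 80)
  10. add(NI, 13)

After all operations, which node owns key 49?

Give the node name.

Answer: NA

Derivation:
Op 1: add NA@60 -> ring=[60:NA]
Op 2: route key 62: none >= 62, wrap to smallest pos 60 -> NA
Op 3: add NB@17 -> ring=[17:NB,60:NA]
Op 4: add NC@8 -> ring=[8:NC,17:NB,60:NA]
Op 5: add ND@27 -> ring=[8:NC,17:NB,27:ND,60:NA]
Op 6: add NE@70 -> ring=[8:NC,17:NB,27:ND,60:NA,70:NE]
Op 7: add NF@81 -> ring=[8:NC,17:NB,27:ND,60:NA,70:NE,81:NF]
Op 8: add NG@79 -> ring=[8:NC,17:NB,27:ND,60:NA,70:NE,79:NG,81:NF]
Op 9: add NH@80 -> ring=[8:NC,17:NB,27:ND,60:NA,70:NE,79:NG,80:NH,81:NF]
Op 10: add NI@13 -> ring=[8:NC,13:NI,17:NB,27:ND,60:NA,70:NE,79:NG,80:NH,81:NF]
Final route key 49: smallest pos >= 49 is 60 -> NA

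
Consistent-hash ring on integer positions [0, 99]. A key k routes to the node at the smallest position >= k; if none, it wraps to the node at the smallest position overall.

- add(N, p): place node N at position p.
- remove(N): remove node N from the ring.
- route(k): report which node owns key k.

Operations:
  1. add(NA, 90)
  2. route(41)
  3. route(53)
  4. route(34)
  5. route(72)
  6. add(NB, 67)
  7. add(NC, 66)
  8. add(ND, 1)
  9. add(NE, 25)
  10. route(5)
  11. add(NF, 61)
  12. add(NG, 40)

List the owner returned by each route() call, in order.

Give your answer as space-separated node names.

Op 1: add NA@90 -> ring=[90:NA]
Op 2: route key 41: smallest pos >= 41 is 90 -> NA
Op 3: route key 53: smallest pos >= 53 is 90 -> NA
Op 4: route key 34: smallest pos >= 34 is 90 -> NA
Op 5: route key 72: smallest pos >= 72 is 90 -> NA
Op 6: add NB@67 -> ring=[67:NB,90:NA]
Op 7: add NC@66 -> ring=[66:NC,67:NB,90:NA]
Op 8: add ND@1 -> ring=[1:ND,66:NC,67:NB,90:NA]
Op 9: add NE@25 -> ring=[1:ND,25:NE,66:NC,67:NB,90:NA]
Op 10: route key 5: smallest pos >= 5 is 25 -> NE
Op 11: add NF@61 -> ring=[1:ND,25:NE,61:NF,66:NC,67:NB,90:NA]
Op 12: add NG@40 -> ring=[1:ND,25:NE,40:NG,61:NF,66:NC,67:NB,90:NA]

Answer: NA NA NA NA NE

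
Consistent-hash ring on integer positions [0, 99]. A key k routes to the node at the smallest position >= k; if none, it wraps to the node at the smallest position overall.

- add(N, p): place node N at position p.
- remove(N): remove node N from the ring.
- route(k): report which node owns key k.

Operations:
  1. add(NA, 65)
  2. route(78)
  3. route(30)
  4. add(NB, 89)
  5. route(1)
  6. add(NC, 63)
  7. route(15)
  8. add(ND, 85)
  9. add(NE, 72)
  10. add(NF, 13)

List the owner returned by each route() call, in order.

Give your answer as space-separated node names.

Op 1: add NA@65 -> ring=[65:NA]
Op 2: route key 78: none >= 78, wrap to smallest pos 65 -> NA
Op 3: route key 30: smallest pos >= 30 is 65 -> NA
Op 4: add NB@89 -> ring=[65:NA,89:NB]
Op 5: route key 1: smallest pos >= 1 is 65 -> NA
Op 6: add NC@63 -> ring=[63:NC,65:NA,89:NB]
Op 7: route key 15: smallest pos >= 15 is 63 -> NC
Op 8: add ND@85 -> ring=[63:NC,65:NA,85:ND,89:NB]
Op 9: add NE@72 -> ring=[63:NC,65:NA,72:NE,85:ND,89:NB]
Op 10: add NF@13 -> ring=[13:NF,63:NC,65:NA,72:NE,85:ND,89:NB]

Answer: NA NA NA NC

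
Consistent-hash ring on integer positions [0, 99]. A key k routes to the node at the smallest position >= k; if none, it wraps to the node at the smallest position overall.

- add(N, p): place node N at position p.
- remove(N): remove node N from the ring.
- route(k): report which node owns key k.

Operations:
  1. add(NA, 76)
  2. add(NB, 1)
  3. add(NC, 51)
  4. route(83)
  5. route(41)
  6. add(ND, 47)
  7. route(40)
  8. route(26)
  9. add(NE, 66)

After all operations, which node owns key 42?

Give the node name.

Op 1: add NA@76 -> ring=[76:NA]
Op 2: add NB@1 -> ring=[1:NB,76:NA]
Op 3: add NC@51 -> ring=[1:NB,51:NC,76:NA]
Op 4: route key 83: none >= 83, wrap to smallest pos 1 -> NB
Op 5: route key 41: smallest pos >= 41 is 51 -> NC
Op 6: add ND@47 -> ring=[1:NB,47:ND,51:NC,76:NA]
Op 7: route key 40: smallest pos >= 40 is 47 -> ND
Op 8: route key 26: smallest pos >= 26 is 47 -> ND
Op 9: add NE@66 -> ring=[1:NB,47:ND,51:NC,66:NE,76:NA]
Final route key 42: smallest pos >= 42 is 47 -> ND

Answer: ND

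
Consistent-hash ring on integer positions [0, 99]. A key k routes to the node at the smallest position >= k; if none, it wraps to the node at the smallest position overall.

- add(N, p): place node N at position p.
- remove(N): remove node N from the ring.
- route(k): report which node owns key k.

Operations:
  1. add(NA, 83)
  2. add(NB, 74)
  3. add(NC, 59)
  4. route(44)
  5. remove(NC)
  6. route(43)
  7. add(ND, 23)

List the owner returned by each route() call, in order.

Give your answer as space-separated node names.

Answer: NC NB

Derivation:
Op 1: add NA@83 -> ring=[83:NA]
Op 2: add NB@74 -> ring=[74:NB,83:NA]
Op 3: add NC@59 -> ring=[59:NC,74:NB,83:NA]
Op 4: route key 44: smallest pos >= 44 is 59 -> NC
Op 5: remove NC -> ring=[74:NB,83:NA]
Op 6: route key 43: smallest pos >= 43 is 74 -> NB
Op 7: add ND@23 -> ring=[23:ND,74:NB,83:NA]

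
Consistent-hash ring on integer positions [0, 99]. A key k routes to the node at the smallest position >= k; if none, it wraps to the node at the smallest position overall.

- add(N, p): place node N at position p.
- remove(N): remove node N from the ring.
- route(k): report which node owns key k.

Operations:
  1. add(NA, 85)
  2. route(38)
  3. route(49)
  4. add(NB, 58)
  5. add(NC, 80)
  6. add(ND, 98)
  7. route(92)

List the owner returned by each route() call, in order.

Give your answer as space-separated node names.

Answer: NA NA ND

Derivation:
Op 1: add NA@85 -> ring=[85:NA]
Op 2: route key 38: smallest pos >= 38 is 85 -> NA
Op 3: route key 49: smallest pos >= 49 is 85 -> NA
Op 4: add NB@58 -> ring=[58:NB,85:NA]
Op 5: add NC@80 -> ring=[58:NB,80:NC,85:NA]
Op 6: add ND@98 -> ring=[58:NB,80:NC,85:NA,98:ND]
Op 7: route key 92: smallest pos >= 92 is 98 -> ND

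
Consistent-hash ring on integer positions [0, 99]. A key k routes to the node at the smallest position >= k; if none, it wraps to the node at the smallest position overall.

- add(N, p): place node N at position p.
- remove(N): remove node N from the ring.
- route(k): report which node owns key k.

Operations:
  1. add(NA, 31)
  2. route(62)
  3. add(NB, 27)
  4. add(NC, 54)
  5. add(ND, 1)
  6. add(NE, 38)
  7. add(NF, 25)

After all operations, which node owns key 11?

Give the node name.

Op 1: add NA@31 -> ring=[31:NA]
Op 2: route key 62: none >= 62, wrap to smallest pos 31 -> NA
Op 3: add NB@27 -> ring=[27:NB,31:NA]
Op 4: add NC@54 -> ring=[27:NB,31:NA,54:NC]
Op 5: add ND@1 -> ring=[1:ND,27:NB,31:NA,54:NC]
Op 6: add NE@38 -> ring=[1:ND,27:NB,31:NA,38:NE,54:NC]
Op 7: add NF@25 -> ring=[1:ND,25:NF,27:NB,31:NA,38:NE,54:NC]
Final route key 11: smallest pos >= 11 is 25 -> NF

Answer: NF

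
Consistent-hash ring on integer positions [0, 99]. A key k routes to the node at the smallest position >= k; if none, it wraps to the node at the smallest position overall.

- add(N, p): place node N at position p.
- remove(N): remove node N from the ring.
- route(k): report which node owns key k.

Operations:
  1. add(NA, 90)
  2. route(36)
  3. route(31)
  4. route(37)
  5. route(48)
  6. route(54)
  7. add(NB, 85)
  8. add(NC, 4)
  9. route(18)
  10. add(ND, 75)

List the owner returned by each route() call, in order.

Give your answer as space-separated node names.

Answer: NA NA NA NA NA NB

Derivation:
Op 1: add NA@90 -> ring=[90:NA]
Op 2: route key 36: smallest pos >= 36 is 90 -> NA
Op 3: route key 31: smallest pos >= 31 is 90 -> NA
Op 4: route key 37: smallest pos >= 37 is 90 -> NA
Op 5: route key 48: smallest pos >= 48 is 90 -> NA
Op 6: route key 54: smallest pos >= 54 is 90 -> NA
Op 7: add NB@85 -> ring=[85:NB,90:NA]
Op 8: add NC@4 -> ring=[4:NC,85:NB,90:NA]
Op 9: route key 18: smallest pos >= 18 is 85 -> NB
Op 10: add ND@75 -> ring=[4:NC,75:ND,85:NB,90:NA]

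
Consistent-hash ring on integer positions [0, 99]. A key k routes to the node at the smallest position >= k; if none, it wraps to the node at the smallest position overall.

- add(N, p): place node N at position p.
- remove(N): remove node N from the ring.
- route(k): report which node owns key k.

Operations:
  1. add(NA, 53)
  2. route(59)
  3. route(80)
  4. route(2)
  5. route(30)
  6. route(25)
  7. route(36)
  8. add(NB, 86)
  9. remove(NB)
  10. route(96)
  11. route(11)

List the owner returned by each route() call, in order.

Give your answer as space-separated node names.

Answer: NA NA NA NA NA NA NA NA

Derivation:
Op 1: add NA@53 -> ring=[53:NA]
Op 2: route key 59: none >= 59, wrap to smallest pos 53 -> NA
Op 3: route key 80: none >= 80, wrap to smallest pos 53 -> NA
Op 4: route key 2: smallest pos >= 2 is 53 -> NA
Op 5: route key 30: smallest pos >= 30 is 53 -> NA
Op 6: route key 25: smallest pos >= 25 is 53 -> NA
Op 7: route key 36: smallest pos >= 36 is 53 -> NA
Op 8: add NB@86 -> ring=[53:NA,86:NB]
Op 9: remove NB -> ring=[53:NA]
Op 10: route key 96: none >= 96, wrap to smallest pos 53 -> NA
Op 11: route key 11: smallest pos >= 11 is 53 -> NA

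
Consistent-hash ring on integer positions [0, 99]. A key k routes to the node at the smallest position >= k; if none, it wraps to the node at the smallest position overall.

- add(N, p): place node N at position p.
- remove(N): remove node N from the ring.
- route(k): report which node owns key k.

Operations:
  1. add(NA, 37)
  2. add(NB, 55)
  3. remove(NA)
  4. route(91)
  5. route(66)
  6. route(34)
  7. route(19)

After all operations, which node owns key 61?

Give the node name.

Answer: NB

Derivation:
Op 1: add NA@37 -> ring=[37:NA]
Op 2: add NB@55 -> ring=[37:NA,55:NB]
Op 3: remove NA -> ring=[55:NB]
Op 4: route key 91: none >= 91, wrap to smallest pos 55 -> NB
Op 5: route key 66: none >= 66, wrap to smallest pos 55 -> NB
Op 6: route key 34: smallest pos >= 34 is 55 -> NB
Op 7: route key 19: smallest pos >= 19 is 55 -> NB
Final route key 61: none >= 61, wrap to smallest pos 55 -> NB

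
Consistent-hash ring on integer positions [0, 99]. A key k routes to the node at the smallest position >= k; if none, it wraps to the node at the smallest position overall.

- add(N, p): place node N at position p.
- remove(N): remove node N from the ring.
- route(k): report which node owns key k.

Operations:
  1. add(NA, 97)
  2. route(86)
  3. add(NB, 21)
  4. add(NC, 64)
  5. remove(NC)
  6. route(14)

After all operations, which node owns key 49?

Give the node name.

Op 1: add NA@97 -> ring=[97:NA]
Op 2: route key 86: smallest pos >= 86 is 97 -> NA
Op 3: add NB@21 -> ring=[21:NB,97:NA]
Op 4: add NC@64 -> ring=[21:NB,64:NC,97:NA]
Op 5: remove NC -> ring=[21:NB,97:NA]
Op 6: route key 14: smallest pos >= 14 is 21 -> NB
Final route key 49: smallest pos >= 49 is 97 -> NA

Answer: NA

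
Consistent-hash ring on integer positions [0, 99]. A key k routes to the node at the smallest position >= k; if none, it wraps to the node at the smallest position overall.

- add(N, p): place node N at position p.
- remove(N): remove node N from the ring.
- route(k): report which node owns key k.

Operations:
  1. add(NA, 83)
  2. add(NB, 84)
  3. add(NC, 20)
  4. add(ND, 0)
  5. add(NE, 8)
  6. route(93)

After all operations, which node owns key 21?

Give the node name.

Op 1: add NA@83 -> ring=[83:NA]
Op 2: add NB@84 -> ring=[83:NA,84:NB]
Op 3: add NC@20 -> ring=[20:NC,83:NA,84:NB]
Op 4: add ND@0 -> ring=[0:ND,20:NC,83:NA,84:NB]
Op 5: add NE@8 -> ring=[0:ND,8:NE,20:NC,83:NA,84:NB]
Op 6: route key 93: none >= 93, wrap to smallest pos 0 -> ND
Final route key 21: smallest pos >= 21 is 83 -> NA

Answer: NA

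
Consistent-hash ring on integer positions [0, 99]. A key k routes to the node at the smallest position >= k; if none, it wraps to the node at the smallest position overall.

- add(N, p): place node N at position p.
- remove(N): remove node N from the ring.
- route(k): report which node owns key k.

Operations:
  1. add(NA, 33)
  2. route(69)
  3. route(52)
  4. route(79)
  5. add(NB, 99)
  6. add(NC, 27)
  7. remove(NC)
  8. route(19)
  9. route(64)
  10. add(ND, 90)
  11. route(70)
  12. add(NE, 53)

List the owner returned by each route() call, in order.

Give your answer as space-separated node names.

Op 1: add NA@33 -> ring=[33:NA]
Op 2: route key 69: none >= 69, wrap to smallest pos 33 -> NA
Op 3: route key 52: none >= 52, wrap to smallest pos 33 -> NA
Op 4: route key 79: none >= 79, wrap to smallest pos 33 -> NA
Op 5: add NB@99 -> ring=[33:NA,99:NB]
Op 6: add NC@27 -> ring=[27:NC,33:NA,99:NB]
Op 7: remove NC -> ring=[33:NA,99:NB]
Op 8: route key 19: smallest pos >= 19 is 33 -> NA
Op 9: route key 64: smallest pos >= 64 is 99 -> NB
Op 10: add ND@90 -> ring=[33:NA,90:ND,99:NB]
Op 11: route key 70: smallest pos >= 70 is 90 -> ND
Op 12: add NE@53 -> ring=[33:NA,53:NE,90:ND,99:NB]

Answer: NA NA NA NA NB ND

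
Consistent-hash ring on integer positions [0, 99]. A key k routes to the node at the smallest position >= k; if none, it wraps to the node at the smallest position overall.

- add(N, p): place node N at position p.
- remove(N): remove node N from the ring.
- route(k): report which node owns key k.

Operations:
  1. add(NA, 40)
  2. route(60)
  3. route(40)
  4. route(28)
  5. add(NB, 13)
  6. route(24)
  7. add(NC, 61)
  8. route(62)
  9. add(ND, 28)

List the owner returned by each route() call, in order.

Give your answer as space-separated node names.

Answer: NA NA NA NA NB

Derivation:
Op 1: add NA@40 -> ring=[40:NA]
Op 2: route key 60: none >= 60, wrap to smallest pos 40 -> NA
Op 3: route key 40: smallest pos >= 40 is 40 -> NA
Op 4: route key 28: smallest pos >= 28 is 40 -> NA
Op 5: add NB@13 -> ring=[13:NB,40:NA]
Op 6: route key 24: smallest pos >= 24 is 40 -> NA
Op 7: add NC@61 -> ring=[13:NB,40:NA,61:NC]
Op 8: route key 62: none >= 62, wrap to smallest pos 13 -> NB
Op 9: add ND@28 -> ring=[13:NB,28:ND,40:NA,61:NC]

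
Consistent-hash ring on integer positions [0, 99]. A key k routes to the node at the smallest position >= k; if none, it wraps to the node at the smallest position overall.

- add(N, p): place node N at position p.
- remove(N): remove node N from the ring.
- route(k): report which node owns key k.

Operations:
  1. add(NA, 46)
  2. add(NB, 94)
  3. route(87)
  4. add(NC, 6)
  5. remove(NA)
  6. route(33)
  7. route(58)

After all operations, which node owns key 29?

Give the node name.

Op 1: add NA@46 -> ring=[46:NA]
Op 2: add NB@94 -> ring=[46:NA,94:NB]
Op 3: route key 87: smallest pos >= 87 is 94 -> NB
Op 4: add NC@6 -> ring=[6:NC,46:NA,94:NB]
Op 5: remove NA -> ring=[6:NC,94:NB]
Op 6: route key 33: smallest pos >= 33 is 94 -> NB
Op 7: route key 58: smallest pos >= 58 is 94 -> NB
Final route key 29: smallest pos >= 29 is 94 -> NB

Answer: NB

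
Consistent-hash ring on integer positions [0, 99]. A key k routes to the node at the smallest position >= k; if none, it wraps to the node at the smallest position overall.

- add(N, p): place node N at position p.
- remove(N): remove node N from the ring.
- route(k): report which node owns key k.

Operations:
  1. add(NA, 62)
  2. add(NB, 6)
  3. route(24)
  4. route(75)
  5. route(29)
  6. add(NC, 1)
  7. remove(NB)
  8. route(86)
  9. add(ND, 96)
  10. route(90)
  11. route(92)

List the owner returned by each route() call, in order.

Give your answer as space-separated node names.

Op 1: add NA@62 -> ring=[62:NA]
Op 2: add NB@6 -> ring=[6:NB,62:NA]
Op 3: route key 24: smallest pos >= 24 is 62 -> NA
Op 4: route key 75: none >= 75, wrap to smallest pos 6 -> NB
Op 5: route key 29: smallest pos >= 29 is 62 -> NA
Op 6: add NC@1 -> ring=[1:NC,6:NB,62:NA]
Op 7: remove NB -> ring=[1:NC,62:NA]
Op 8: route key 86: none >= 86, wrap to smallest pos 1 -> NC
Op 9: add ND@96 -> ring=[1:NC,62:NA,96:ND]
Op 10: route key 90: smallest pos >= 90 is 96 -> ND
Op 11: route key 92: smallest pos >= 92 is 96 -> ND

Answer: NA NB NA NC ND ND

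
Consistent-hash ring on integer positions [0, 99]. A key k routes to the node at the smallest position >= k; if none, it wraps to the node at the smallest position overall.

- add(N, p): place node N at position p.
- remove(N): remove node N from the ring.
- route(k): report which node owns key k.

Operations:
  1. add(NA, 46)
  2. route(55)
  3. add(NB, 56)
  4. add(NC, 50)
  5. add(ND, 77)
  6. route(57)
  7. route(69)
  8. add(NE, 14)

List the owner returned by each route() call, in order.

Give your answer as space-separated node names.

Op 1: add NA@46 -> ring=[46:NA]
Op 2: route key 55: none >= 55, wrap to smallest pos 46 -> NA
Op 3: add NB@56 -> ring=[46:NA,56:NB]
Op 4: add NC@50 -> ring=[46:NA,50:NC,56:NB]
Op 5: add ND@77 -> ring=[46:NA,50:NC,56:NB,77:ND]
Op 6: route key 57: smallest pos >= 57 is 77 -> ND
Op 7: route key 69: smallest pos >= 69 is 77 -> ND
Op 8: add NE@14 -> ring=[14:NE,46:NA,50:NC,56:NB,77:ND]

Answer: NA ND ND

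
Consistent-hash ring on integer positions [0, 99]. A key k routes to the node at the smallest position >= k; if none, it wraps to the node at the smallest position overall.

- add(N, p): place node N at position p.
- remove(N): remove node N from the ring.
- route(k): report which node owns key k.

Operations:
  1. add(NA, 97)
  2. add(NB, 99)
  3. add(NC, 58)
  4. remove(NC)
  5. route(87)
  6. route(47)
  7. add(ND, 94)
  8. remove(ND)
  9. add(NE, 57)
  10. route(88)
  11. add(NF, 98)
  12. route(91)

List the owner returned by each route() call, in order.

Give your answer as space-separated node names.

Answer: NA NA NA NA

Derivation:
Op 1: add NA@97 -> ring=[97:NA]
Op 2: add NB@99 -> ring=[97:NA,99:NB]
Op 3: add NC@58 -> ring=[58:NC,97:NA,99:NB]
Op 4: remove NC -> ring=[97:NA,99:NB]
Op 5: route key 87: smallest pos >= 87 is 97 -> NA
Op 6: route key 47: smallest pos >= 47 is 97 -> NA
Op 7: add ND@94 -> ring=[94:ND,97:NA,99:NB]
Op 8: remove ND -> ring=[97:NA,99:NB]
Op 9: add NE@57 -> ring=[57:NE,97:NA,99:NB]
Op 10: route key 88: smallest pos >= 88 is 97 -> NA
Op 11: add NF@98 -> ring=[57:NE,97:NA,98:NF,99:NB]
Op 12: route key 91: smallest pos >= 91 is 97 -> NA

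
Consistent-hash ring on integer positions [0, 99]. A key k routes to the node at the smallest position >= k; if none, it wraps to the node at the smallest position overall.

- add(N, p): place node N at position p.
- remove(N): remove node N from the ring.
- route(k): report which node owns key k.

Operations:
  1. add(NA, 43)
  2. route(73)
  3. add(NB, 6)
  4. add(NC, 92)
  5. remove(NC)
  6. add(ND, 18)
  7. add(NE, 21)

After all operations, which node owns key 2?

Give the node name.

Answer: NB

Derivation:
Op 1: add NA@43 -> ring=[43:NA]
Op 2: route key 73: none >= 73, wrap to smallest pos 43 -> NA
Op 3: add NB@6 -> ring=[6:NB,43:NA]
Op 4: add NC@92 -> ring=[6:NB,43:NA,92:NC]
Op 5: remove NC -> ring=[6:NB,43:NA]
Op 6: add ND@18 -> ring=[6:NB,18:ND,43:NA]
Op 7: add NE@21 -> ring=[6:NB,18:ND,21:NE,43:NA]
Final route key 2: smallest pos >= 2 is 6 -> NB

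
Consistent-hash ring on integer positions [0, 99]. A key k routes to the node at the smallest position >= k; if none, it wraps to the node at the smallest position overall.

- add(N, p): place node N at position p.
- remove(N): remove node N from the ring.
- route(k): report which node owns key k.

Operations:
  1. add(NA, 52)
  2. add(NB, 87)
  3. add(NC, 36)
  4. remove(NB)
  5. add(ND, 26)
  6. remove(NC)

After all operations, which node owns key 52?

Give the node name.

Answer: NA

Derivation:
Op 1: add NA@52 -> ring=[52:NA]
Op 2: add NB@87 -> ring=[52:NA,87:NB]
Op 3: add NC@36 -> ring=[36:NC,52:NA,87:NB]
Op 4: remove NB -> ring=[36:NC,52:NA]
Op 5: add ND@26 -> ring=[26:ND,36:NC,52:NA]
Op 6: remove NC -> ring=[26:ND,52:NA]
Final route key 52: smallest pos >= 52 is 52 -> NA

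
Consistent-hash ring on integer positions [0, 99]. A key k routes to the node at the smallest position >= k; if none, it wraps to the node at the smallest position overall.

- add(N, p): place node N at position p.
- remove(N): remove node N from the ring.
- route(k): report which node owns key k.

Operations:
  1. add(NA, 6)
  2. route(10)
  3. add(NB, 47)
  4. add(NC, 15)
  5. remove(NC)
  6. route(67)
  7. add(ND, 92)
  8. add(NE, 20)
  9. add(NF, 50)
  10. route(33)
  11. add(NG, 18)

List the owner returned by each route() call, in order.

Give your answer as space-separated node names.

Op 1: add NA@6 -> ring=[6:NA]
Op 2: route key 10: none >= 10, wrap to smallest pos 6 -> NA
Op 3: add NB@47 -> ring=[6:NA,47:NB]
Op 4: add NC@15 -> ring=[6:NA,15:NC,47:NB]
Op 5: remove NC -> ring=[6:NA,47:NB]
Op 6: route key 67: none >= 67, wrap to smallest pos 6 -> NA
Op 7: add ND@92 -> ring=[6:NA,47:NB,92:ND]
Op 8: add NE@20 -> ring=[6:NA,20:NE,47:NB,92:ND]
Op 9: add NF@50 -> ring=[6:NA,20:NE,47:NB,50:NF,92:ND]
Op 10: route key 33: smallest pos >= 33 is 47 -> NB
Op 11: add NG@18 -> ring=[6:NA,18:NG,20:NE,47:NB,50:NF,92:ND]

Answer: NA NA NB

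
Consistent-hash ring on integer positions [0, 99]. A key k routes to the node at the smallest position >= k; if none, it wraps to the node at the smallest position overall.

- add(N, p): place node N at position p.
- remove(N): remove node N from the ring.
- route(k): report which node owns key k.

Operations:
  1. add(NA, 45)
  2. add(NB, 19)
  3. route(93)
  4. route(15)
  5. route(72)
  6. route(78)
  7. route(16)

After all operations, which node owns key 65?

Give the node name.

Answer: NB

Derivation:
Op 1: add NA@45 -> ring=[45:NA]
Op 2: add NB@19 -> ring=[19:NB,45:NA]
Op 3: route key 93: none >= 93, wrap to smallest pos 19 -> NB
Op 4: route key 15: smallest pos >= 15 is 19 -> NB
Op 5: route key 72: none >= 72, wrap to smallest pos 19 -> NB
Op 6: route key 78: none >= 78, wrap to smallest pos 19 -> NB
Op 7: route key 16: smallest pos >= 16 is 19 -> NB
Final route key 65: none >= 65, wrap to smallest pos 19 -> NB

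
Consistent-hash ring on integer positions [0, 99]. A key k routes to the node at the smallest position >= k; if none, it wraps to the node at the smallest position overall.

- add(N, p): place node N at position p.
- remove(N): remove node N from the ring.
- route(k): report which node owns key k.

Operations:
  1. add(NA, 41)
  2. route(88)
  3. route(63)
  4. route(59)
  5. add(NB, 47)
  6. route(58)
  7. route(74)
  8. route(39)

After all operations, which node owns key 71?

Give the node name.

Op 1: add NA@41 -> ring=[41:NA]
Op 2: route key 88: none >= 88, wrap to smallest pos 41 -> NA
Op 3: route key 63: none >= 63, wrap to smallest pos 41 -> NA
Op 4: route key 59: none >= 59, wrap to smallest pos 41 -> NA
Op 5: add NB@47 -> ring=[41:NA,47:NB]
Op 6: route key 58: none >= 58, wrap to smallest pos 41 -> NA
Op 7: route key 74: none >= 74, wrap to smallest pos 41 -> NA
Op 8: route key 39: smallest pos >= 39 is 41 -> NA
Final route key 71: none >= 71, wrap to smallest pos 41 -> NA

Answer: NA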